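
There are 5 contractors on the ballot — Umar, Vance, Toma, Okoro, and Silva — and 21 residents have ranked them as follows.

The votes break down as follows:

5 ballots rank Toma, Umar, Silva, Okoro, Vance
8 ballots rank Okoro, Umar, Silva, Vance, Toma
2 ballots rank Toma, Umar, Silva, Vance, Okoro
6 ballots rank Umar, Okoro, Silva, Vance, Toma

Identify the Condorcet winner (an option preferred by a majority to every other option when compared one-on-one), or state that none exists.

Head-to-head results (21 voters total):
Umar vs Vance: Umar wins 21–0.
Umar vs Toma: Umar wins 14–7.
Umar vs Okoro: Umar wins 13–8.
Umar vs Silva: Umar wins 21–0.
Vance vs Toma: Vance wins 14–7.
Vance vs Okoro: Okoro wins 19–2.
Vance vs Silva: Silva wins 21–0.
Toma vs Okoro: Okoro wins 14–7.
Toma vs Silva: Silva wins 14–7.
Okoro vs Silva: Okoro wins 14–7.
Umar beats each rival — Vance (21–0), Toma (14–7), Okoro (13–8), Silva (21–0) — so Umar is the Condorcet winner.

Umar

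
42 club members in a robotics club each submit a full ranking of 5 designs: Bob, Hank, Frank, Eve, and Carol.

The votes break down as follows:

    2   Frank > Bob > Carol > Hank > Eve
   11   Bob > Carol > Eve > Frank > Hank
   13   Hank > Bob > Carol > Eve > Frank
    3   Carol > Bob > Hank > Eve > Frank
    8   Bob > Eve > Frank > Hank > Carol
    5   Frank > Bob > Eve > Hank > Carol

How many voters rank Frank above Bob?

Ballots ranking Frank above Bob: 2+5 = 7.
Ballots ranking Bob above Frank: 11+13+3+8 = 35.
So 7 of 42 voters prefer Frank to Bob.

7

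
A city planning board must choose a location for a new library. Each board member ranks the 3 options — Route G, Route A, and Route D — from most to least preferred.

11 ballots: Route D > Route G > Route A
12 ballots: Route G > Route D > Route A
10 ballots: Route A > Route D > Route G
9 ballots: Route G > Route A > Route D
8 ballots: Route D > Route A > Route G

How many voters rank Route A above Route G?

18

Ballots ranking Route A above Route G: 10+8 = 18.
Ballots ranking Route G above Route A: 11+12+9 = 32.
So 18 of 50 voters prefer Route A to Route G.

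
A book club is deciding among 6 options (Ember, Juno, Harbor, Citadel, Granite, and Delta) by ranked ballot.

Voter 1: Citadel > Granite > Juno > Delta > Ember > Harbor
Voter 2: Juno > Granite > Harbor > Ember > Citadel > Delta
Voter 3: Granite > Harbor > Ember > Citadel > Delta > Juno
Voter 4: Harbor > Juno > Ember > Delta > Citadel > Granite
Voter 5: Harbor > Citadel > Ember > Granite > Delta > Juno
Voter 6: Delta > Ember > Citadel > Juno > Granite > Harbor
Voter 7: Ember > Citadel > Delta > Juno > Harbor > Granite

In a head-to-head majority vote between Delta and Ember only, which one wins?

Ember

Ballots ranking Delta above Ember: 2.
Ballots ranking Ember above Delta: 5.
Ember wins the head-to-head, 5–2.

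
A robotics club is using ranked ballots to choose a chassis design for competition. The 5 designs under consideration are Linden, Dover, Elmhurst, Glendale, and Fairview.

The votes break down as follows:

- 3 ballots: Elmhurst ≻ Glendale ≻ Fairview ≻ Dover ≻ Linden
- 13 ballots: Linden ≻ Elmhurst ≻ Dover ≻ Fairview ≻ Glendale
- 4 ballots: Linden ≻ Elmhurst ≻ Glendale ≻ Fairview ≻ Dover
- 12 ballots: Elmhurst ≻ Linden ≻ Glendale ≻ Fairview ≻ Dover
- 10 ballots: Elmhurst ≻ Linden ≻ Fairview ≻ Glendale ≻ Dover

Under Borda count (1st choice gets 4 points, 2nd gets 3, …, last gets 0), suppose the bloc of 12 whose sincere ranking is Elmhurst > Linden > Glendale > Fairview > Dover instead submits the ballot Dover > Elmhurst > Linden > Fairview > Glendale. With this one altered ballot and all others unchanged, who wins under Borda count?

Borda totals with the altered ballot: Linden 122, Dover 77, Elmhurst 139, Glendale 27, Fairview 55.
The winner is unchanged: still Elmhurst.

Elmhurst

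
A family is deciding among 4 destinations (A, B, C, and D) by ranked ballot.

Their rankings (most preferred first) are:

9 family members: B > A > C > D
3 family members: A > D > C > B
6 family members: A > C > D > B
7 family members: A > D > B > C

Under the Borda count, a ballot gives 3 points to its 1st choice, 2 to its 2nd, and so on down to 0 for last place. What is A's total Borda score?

Borda scores:
  A: 9·2 + 3·3 + 6·3 + 7·3 = 66
  B: 9·3 + 3·0 + 6·0 + 7·1 = 34
  C: 9·1 + 3·1 + 6·2 + 7·0 = 24
  D: 9·0 + 3·2 + 6·1 + 7·2 = 26

66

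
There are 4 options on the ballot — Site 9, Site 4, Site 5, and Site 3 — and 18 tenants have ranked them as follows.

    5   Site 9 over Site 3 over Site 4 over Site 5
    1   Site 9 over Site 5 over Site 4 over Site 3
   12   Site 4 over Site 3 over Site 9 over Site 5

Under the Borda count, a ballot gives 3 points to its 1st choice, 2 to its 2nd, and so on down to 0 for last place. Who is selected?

Site 4

Borda scores:
  Site 9: 5·3 + 3 + 12·1 = 30
  Site 4: 5·1 + 1 + 12·3 = 42
  Site 5: 5·0 + 2 + 12·0 = 2
  Site 3: 5·2 + 0 + 12·2 = 34
Site 4 has the highest total.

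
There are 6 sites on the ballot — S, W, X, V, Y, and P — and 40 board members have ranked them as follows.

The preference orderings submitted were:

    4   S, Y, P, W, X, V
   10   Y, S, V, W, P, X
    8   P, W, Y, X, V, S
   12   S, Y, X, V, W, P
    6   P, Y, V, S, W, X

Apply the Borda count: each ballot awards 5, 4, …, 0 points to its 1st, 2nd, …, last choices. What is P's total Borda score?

Borda scores:
  S: 4·5 + 10·4 + 8·0 + 12·5 + 6·2 = 132
  W: 4·2 + 10·2 + 8·4 + 12·1 + 6·1 = 78
  X: 4·1 + 10·0 + 8·2 + 12·3 + 6·0 = 56
  V: 4·0 + 10·3 + 8·1 + 12·2 + 6·3 = 80
  Y: 4·4 + 10·5 + 8·3 + 12·4 + 6·4 = 162
  P: 4·3 + 10·1 + 8·5 + 12·0 + 6·5 = 92

92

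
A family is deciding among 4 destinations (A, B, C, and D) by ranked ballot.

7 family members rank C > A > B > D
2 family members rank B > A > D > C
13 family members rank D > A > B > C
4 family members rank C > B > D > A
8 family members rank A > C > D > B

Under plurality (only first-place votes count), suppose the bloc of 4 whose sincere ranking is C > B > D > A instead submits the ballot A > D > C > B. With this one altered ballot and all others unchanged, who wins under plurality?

First-place totals with the altered ballot: A 12, B 2, C 7, D 13.
The winner is unchanged: still D.

D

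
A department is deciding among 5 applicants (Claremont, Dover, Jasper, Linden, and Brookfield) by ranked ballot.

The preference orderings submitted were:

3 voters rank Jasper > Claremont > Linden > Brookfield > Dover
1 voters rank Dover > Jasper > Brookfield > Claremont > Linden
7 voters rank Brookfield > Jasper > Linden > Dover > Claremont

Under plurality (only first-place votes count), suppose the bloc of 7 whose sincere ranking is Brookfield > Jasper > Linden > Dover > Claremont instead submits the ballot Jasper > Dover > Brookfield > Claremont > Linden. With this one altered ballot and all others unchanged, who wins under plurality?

First-place totals with the altered ballot: Claremont 0, Dover 1, Jasper 10, Linden 0, Brookfield 0.
The switch changes the winner from Brookfield to Jasper.

Jasper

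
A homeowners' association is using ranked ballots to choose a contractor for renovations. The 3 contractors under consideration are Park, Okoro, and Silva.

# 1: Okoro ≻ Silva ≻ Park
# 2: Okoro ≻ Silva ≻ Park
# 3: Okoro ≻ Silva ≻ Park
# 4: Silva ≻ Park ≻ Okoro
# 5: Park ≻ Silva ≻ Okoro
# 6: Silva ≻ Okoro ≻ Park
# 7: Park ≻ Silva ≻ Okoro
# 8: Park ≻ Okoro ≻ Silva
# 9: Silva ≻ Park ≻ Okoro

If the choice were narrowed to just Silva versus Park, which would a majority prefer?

Silva

Ballots ranking Silva above Park: 6.
Ballots ranking Park above Silva: 3.
Silva wins the head-to-head, 6–3.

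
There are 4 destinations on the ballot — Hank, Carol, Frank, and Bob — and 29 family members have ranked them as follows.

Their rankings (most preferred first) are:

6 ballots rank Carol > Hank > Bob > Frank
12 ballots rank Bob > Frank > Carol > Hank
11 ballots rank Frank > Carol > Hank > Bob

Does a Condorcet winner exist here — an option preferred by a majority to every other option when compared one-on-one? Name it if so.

No Condorcet winner

Head-to-head results (29 voters total):
Hank vs Carol: Carol wins 29–0.
Hank vs Frank: Frank wins 23–6.
Hank vs Bob: Hank wins 17–12.
Carol vs Frank: Frank wins 23–6.
Carol vs Bob: Carol wins 17–12.
Frank vs Bob: Bob wins 18–11.
No candidate beats all others: Hank beats Bob beats Frank beats Hank, a majority cycle.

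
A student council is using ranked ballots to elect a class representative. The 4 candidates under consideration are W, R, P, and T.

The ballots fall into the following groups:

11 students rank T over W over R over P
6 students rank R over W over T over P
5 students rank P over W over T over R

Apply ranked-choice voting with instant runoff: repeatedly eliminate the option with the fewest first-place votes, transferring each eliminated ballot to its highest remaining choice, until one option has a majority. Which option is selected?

Round 1: T 11, R 6, P 5, W 0. W has the fewest and is eliminated.
Round 2: T 11, R 6, P 5. P has the fewest and is eliminated.
Round 3: T 16, R 6. T has a majority.

T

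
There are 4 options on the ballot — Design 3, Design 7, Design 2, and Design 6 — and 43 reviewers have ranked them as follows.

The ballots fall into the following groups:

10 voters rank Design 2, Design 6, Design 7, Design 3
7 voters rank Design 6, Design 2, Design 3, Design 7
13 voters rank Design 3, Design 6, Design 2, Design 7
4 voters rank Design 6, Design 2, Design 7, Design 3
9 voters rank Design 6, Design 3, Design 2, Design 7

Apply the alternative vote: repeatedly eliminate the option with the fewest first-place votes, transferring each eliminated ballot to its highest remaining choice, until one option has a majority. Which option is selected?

Design 6

Round 1: Design 6 20, Design 3 13, Design 2 10, Design 7 0. Design 7 has the fewest and is eliminated.
Round 2: Design 6 20, Design 3 13, Design 2 10. Design 2 has the fewest and is eliminated.
Round 3: Design 6 30, Design 3 13. Design 6 has a majority.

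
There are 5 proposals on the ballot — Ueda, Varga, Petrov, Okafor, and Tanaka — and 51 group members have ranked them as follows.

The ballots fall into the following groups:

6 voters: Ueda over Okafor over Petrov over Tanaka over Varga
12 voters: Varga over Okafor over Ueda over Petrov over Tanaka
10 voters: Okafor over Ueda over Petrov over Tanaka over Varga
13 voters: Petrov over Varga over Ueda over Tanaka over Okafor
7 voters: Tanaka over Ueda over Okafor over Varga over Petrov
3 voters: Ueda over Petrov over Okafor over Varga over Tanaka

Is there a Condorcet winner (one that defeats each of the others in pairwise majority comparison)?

Yes

Head-to-head results (51 voters total):
Ueda vs Varga: Ueda wins 26–25.
Ueda vs Petrov: Ueda wins 38–13.
Ueda vs Okafor: Ueda wins 29–22.
Ueda vs Tanaka: Ueda wins 44–7.
Varga vs Petrov: Petrov wins 32–19.
Varga vs Okafor: Okafor wins 26–25.
Varga vs Tanaka: Varga wins 28–23.
Petrov vs Okafor: Okafor wins 35–16.
Petrov vs Tanaka: Petrov wins 44–7.
Okafor vs Tanaka: Okafor wins 31–20.
Ueda beats each rival — Varga (26–25), Petrov (38–13), Okafor (29–22), Tanaka (44–7) — so Ueda is the Condorcet winner.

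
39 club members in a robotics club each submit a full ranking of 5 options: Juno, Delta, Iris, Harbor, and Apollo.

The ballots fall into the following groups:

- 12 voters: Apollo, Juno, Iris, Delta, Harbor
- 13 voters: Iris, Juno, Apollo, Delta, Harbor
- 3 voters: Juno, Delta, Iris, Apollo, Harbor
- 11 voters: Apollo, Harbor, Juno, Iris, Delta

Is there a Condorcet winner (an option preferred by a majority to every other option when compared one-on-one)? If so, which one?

Apollo

Head-to-head results (39 voters total):
Juno vs Delta: Juno wins 39–0.
Juno vs Iris: Juno wins 26–13.
Juno vs Harbor: Juno wins 28–11.
Juno vs Apollo: Apollo wins 23–16.
Delta vs Iris: Iris wins 36–3.
Delta vs Harbor: Delta wins 28–11.
Delta vs Apollo: Apollo wins 36–3.
Iris vs Harbor: Iris wins 28–11.
Iris vs Apollo: Apollo wins 23–16.
Harbor vs Apollo: Apollo wins 39–0.
Apollo beats each rival — Juno (23–16), Delta (36–3), Iris (23–16), Harbor (39–0) — so Apollo is the Condorcet winner.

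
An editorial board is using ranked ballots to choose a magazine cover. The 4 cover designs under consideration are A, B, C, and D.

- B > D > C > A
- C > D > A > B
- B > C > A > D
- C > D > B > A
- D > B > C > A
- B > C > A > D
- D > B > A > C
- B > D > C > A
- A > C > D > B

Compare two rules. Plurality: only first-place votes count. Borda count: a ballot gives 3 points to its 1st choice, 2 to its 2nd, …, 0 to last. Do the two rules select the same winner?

Yes

Plurality first-place counts: A 1, B 4, C 2, D 2 → B.
Borda totals: A 7, B 17, C 15, D 15 → B.
The two rules agree on B.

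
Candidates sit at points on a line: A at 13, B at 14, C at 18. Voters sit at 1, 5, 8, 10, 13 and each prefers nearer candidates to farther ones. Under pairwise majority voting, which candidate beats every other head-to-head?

A

With single-peaked preferences on a line, the Condorcet winner is the candidate closest to the median voter.
The median voter (position 8) is closest to A at 13.
Check: A vs C — voters closer to A: 5 of 5.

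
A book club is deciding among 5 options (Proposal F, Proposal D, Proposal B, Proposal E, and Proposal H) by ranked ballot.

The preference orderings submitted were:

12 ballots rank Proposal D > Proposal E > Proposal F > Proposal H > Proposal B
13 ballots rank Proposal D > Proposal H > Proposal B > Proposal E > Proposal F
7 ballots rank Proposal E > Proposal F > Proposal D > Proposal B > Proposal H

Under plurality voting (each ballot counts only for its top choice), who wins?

First-place vote totals:
  Proposal F: 0
  Proposal D: 25
  Proposal B: 0
  Proposal E: 7
  Proposal H: 0
Proposal D has the most first-place votes.

Proposal D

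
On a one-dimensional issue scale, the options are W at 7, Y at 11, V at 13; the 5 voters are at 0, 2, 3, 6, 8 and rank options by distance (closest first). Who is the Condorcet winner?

W

With single-peaked preferences on a line, the Condorcet winner is the candidate closest to the median voter.
The median voter (position 3) is closest to W at 7.
Check: W vs V — voters closer to W: 5 of 5.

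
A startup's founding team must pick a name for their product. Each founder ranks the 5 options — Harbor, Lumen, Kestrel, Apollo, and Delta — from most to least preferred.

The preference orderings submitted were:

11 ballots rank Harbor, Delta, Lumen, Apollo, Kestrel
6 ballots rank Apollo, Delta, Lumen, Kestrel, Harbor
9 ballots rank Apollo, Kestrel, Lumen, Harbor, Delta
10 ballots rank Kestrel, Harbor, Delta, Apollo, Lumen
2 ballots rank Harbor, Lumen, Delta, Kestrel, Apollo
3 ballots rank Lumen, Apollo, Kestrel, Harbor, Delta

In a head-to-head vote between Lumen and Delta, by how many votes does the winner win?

Ballots ranking Lumen above Delta: 9+2+3 = 14.
Ballots ranking Delta above Lumen: 11+6+10 = 27.
Delta wins 27–14, a margin of 13.

13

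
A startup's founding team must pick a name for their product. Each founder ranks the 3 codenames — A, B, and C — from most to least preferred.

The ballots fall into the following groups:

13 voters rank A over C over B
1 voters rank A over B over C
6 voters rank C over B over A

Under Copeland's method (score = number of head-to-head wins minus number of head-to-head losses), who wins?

Pairwise results:
  A vs B: A wins 14–6.
  A vs C: A wins 14–6.
  B vs C: C wins 19–1.
Copeland scores (wins − losses):
  A: 2 − 0 = 2
  B: 0 − 2 = -2
  C: 1 − 1 = 0
A has the best Copeland score.

A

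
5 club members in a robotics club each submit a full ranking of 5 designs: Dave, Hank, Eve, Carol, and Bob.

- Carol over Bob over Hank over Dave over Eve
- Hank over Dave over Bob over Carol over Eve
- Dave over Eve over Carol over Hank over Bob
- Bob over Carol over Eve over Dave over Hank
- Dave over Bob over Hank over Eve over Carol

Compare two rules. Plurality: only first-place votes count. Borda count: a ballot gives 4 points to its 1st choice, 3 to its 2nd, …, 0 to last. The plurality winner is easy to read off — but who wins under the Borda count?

Plurality first-place counts: Dave 2, Hank 1, Eve 0, Carol 1, Bob 1 → Dave.
Borda totals: Dave 13, Hank 9, Eve 6, Carol 10, Bob 12 → Dave.

Dave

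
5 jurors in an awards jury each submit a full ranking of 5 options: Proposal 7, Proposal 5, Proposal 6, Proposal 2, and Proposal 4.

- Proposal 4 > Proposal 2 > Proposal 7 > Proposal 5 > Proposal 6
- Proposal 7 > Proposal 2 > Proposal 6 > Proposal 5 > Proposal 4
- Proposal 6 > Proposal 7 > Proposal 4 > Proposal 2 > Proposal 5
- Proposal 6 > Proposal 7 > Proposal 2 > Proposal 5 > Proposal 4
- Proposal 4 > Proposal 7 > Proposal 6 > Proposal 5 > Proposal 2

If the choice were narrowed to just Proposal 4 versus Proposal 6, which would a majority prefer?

Proposal 6

Ballots ranking Proposal 4 above Proposal 6: 2.
Ballots ranking Proposal 6 above Proposal 4: 3.
Proposal 6 wins the head-to-head, 3–2.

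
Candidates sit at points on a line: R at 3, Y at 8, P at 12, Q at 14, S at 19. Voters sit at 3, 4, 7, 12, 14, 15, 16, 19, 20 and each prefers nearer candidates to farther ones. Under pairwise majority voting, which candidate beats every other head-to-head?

With single-peaked preferences on a line, the Condorcet winner is the candidate closest to the median voter.
The median voter (position 14) is closest to Q at 14.
Check: Q vs R — voters closer to Q: 6 of 9.

Q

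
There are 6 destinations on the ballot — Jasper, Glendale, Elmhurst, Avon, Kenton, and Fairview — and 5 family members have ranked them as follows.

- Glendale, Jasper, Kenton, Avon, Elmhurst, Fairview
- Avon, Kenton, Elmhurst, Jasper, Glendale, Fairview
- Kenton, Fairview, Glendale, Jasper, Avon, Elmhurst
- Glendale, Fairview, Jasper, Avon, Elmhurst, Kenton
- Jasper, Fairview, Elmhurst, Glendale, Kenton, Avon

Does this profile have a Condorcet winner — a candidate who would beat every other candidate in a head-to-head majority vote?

Yes

Head-to-head results (5 voters total):
Jasper vs Glendale: Glendale wins 3–2.
Jasper vs Elmhurst: Jasper wins 4–1.
Jasper vs Avon: Jasper wins 4–1.
Jasper vs Kenton: Jasper wins 3–2.
Jasper vs Fairview: Jasper wins 3–2.
Glendale vs Elmhurst: Glendale wins 3–2.
Glendale vs Avon: Glendale wins 4–1.
Glendale vs Kenton: Glendale wins 3–2.
Glendale vs Fairview: Glendale wins 3–2.
Elmhurst vs Avon: Avon wins 4–1.
Elmhurst vs Kenton: Kenton wins 3–2.
Elmhurst vs Fairview: Fairview wins 3–2.
Avon vs Kenton: Kenton wins 3–2.
Avon vs Fairview: Fairview wins 3–2.
Kenton vs Fairview: Kenton wins 3–2.
Glendale beats each rival — Jasper (3–2), Elmhurst (3–2), Avon (4–1), Kenton (3–2), Fairview (3–2) — so Glendale is the Condorcet winner.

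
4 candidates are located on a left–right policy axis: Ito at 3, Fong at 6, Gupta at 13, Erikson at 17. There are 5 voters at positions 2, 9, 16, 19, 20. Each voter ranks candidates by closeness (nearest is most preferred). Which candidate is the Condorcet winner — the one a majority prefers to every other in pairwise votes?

With single-peaked preferences on a line, the Condorcet winner is the candidate closest to the median voter.
The median voter (position 16) is closest to Erikson at 17.
Check: Erikson vs Fong — voters closer to Erikson: 3 of 5.

Erikson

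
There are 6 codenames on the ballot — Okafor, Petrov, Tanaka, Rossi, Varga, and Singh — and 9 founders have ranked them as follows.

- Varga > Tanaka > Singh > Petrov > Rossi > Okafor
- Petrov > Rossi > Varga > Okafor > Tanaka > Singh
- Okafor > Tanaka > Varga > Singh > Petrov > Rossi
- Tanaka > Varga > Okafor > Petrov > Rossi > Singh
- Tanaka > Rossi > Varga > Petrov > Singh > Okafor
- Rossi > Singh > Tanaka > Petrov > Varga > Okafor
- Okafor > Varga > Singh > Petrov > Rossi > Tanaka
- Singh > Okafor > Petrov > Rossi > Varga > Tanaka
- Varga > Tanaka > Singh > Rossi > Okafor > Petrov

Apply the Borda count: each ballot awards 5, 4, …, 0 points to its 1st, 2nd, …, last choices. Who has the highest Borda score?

Borda scores:
  Okafor: 0 + 2 + 5 + 3 + 0 + 0 + 5 + 4 + 1 = 20
  Petrov: 2 + 5 + 1 + 2 + 2 + 2 + 2 + 3 + 0 = 19
  Tanaka: 4 + 1 + 4 + 5 + 5 + 3 + 0 + 0 + 4 = 26
  Rossi: 1 + 4 + 0 + 1 + 4 + 5 + 1 + 2 + 2 = 20
  Varga: 5 + 3 + 3 + 4 + 3 + 1 + 4 + 1 + 5 = 29
  Singh: 3 + 0 + 2 + 0 + 1 + 4 + 3 + 5 + 3 = 21
Varga has the highest total.

Varga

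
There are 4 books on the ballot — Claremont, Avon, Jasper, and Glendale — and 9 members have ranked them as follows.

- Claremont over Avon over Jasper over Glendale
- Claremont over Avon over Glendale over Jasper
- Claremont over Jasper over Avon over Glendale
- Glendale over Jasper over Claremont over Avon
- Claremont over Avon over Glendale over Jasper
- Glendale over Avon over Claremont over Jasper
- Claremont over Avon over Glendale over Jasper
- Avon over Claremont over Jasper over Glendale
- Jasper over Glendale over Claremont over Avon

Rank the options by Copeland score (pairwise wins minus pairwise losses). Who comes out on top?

Pairwise results:
  Claremont vs Avon: Claremont wins 7–2.
  Claremont vs Jasper: Claremont wins 7–2.
  Claremont vs Glendale: Claremont wins 6–3.
  Avon vs Jasper: Avon wins 6–3.
  Avon vs Glendale: Avon wins 6–3.
  Jasper vs Glendale: Glendale wins 5–4.
Copeland scores (wins − losses):
  Claremont: 3 − 0 = 3
  Avon: 2 − 1 = 1
  Jasper: 0 − 3 = -3
  Glendale: 1 − 2 = -1
Claremont has the best Copeland score.

Claremont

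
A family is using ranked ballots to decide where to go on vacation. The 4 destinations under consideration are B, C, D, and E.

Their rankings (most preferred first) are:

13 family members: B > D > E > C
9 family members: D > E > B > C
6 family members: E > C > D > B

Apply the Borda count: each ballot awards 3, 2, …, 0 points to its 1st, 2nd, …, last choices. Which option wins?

D

Borda scores:
  B: 13·3 + 9·1 + 6·0 = 48
  C: 13·0 + 9·0 + 6·2 = 12
  D: 13·2 + 9·3 + 6·1 = 59
  E: 13·1 + 9·2 + 6·3 = 49
D has the highest total.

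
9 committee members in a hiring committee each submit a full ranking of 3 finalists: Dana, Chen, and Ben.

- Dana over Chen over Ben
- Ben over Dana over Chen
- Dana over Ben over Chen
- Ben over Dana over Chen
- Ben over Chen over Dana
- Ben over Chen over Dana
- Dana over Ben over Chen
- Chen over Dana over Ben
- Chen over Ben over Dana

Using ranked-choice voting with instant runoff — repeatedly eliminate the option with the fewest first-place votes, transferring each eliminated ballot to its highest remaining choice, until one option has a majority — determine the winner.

Round 1: Ben 4, Dana 3, Chen 2. Chen has the fewest and is eliminated.
Round 2: Ben 5, Dana 4. Ben has a majority.

Ben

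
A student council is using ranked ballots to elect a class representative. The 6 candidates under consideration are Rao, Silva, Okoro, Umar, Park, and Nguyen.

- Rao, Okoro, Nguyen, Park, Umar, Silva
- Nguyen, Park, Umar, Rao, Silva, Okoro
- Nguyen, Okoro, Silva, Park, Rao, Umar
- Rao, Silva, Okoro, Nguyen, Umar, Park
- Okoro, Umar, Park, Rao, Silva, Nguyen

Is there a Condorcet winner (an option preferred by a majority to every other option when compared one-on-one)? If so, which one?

Head-to-head results (5 voters total):
Rao vs Silva: Rao wins 4–1.
Rao vs Okoro: Rao wins 3–2.
Rao vs Umar: Rao wins 3–2.
Rao vs Park: Park wins 3–2.
Rao vs Nguyen: Rao wins 3–2.
Silva vs Okoro: Okoro wins 3–2.
Silva vs Umar: Umar wins 3–2.
Silva vs Park: Park wins 3–2.
Silva vs Nguyen: Nguyen wins 3–2.
Okoro vs Umar: Okoro wins 4–1.
Okoro vs Park: Okoro wins 4–1.
Okoro vs Nguyen: Okoro wins 3–2.
Umar vs Park: Park wins 3–2.
Umar vs Nguyen: Nguyen wins 4–1.
Park vs Nguyen: Nguyen wins 4–1.
No candidate beats all others: Rao beats Okoro beats Park beats Rao, a majority cycle.

No Condorcet winner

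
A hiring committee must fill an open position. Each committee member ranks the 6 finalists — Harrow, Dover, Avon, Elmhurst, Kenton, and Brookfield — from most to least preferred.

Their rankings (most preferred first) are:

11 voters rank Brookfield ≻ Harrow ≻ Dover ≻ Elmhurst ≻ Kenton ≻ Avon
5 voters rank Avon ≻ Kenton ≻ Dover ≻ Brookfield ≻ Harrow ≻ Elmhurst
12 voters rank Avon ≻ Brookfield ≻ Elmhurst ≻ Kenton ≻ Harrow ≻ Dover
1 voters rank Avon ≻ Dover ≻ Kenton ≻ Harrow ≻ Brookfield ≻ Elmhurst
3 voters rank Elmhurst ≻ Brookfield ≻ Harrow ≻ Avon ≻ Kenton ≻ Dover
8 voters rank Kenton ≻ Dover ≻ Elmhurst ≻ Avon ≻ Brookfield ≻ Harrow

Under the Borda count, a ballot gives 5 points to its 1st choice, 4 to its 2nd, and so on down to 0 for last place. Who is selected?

Brookfield

Borda scores:
  Harrow: 11·4 + 5·1 + 12·1 + 2 + 3·3 + 8·0 = 72
  Dover: 11·3 + 5·3 + 12·0 + 4 + 3·0 + 8·4 = 84
  Avon: 11·0 + 5·5 + 12·5 + 5 + 3·2 + 8·2 = 112
  Elmhurst: 11·2 + 5·0 + 12·3 + 0 + 3·5 + 8·3 = 97
  Kenton: 11·1 + 5·4 + 12·2 + 3 + 3·1 + 8·5 = 101
  Brookfield: 11·5 + 5·2 + 12·4 + 1 + 3·4 + 8·1 = 134
Brookfield has the highest total.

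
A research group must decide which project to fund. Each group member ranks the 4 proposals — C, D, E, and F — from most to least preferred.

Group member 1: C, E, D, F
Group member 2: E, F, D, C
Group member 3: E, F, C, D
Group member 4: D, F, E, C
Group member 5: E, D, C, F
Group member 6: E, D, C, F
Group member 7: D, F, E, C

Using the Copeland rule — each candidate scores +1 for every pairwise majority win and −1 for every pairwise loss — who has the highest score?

Pairwise results:
  C vs D: D wins 5–2.
  C vs E: E wins 6–1.
  C vs F: F wins 4–3.
  D vs E: E wins 5–2.
  D vs F: D wins 5–2.
  E vs F: E wins 5–2.
Copeland scores (wins − losses):
  C: 0 − 3 = -3
  D: 2 − 1 = 1
  E: 3 − 0 = 3
  F: 1 − 2 = -1
E has the best Copeland score.

E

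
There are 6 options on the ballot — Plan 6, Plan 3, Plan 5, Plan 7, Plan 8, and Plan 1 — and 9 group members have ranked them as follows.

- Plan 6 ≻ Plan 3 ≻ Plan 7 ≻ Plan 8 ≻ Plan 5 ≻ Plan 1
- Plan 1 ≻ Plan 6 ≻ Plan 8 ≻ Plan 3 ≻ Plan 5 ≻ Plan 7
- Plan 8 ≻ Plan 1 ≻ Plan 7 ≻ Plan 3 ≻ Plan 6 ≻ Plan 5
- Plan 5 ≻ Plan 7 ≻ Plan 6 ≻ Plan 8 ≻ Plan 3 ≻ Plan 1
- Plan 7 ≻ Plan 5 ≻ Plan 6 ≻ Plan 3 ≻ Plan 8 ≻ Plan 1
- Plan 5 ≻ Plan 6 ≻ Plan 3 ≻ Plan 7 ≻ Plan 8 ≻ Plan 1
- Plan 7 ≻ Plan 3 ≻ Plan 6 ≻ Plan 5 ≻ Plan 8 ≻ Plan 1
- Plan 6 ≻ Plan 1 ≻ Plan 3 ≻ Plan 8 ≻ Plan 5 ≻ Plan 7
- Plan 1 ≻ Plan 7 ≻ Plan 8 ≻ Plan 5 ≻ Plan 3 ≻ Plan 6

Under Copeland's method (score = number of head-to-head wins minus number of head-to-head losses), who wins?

Pairwise results:
  Plan 6 vs Plan 3: Plan 6 wins 6–3.
  Plan 6 vs Plan 5: Plan 6 wins 5–4.
  Plan 6 vs Plan 7: Plan 7 wins 5–4.
  Plan 6 vs Plan 8: Plan 6 wins 7–2.
  Plan 6 vs Plan 1: Plan 6 wins 6–3.
  Plan 3 vs Plan 5: Plan 3 wins 5–4.
  Plan 3 vs Plan 7: Plan 7 wins 5–4.
  Plan 3 vs Plan 8: Plan 3 wins 5–4.
  Plan 3 vs Plan 1: Plan 3 wins 5–4.
  Plan 5 vs Plan 7: Plan 7 wins 5–4.
  Plan 5 vs Plan 8: Plan 8 wins 5–4.
  Plan 5 vs Plan 1: Plan 5 wins 5–4.
  Plan 7 vs Plan 8: Plan 7 wins 6–3.
  Plan 7 vs Plan 1: Plan 7 wins 5–4.
  Plan 8 vs Plan 1: Plan 8 wins 6–3.
Copeland scores (wins − losses):
  Plan 6: 4 − 1 = 3
  Plan 3: 3 − 2 = 1
  Plan 5: 1 − 4 = -3
  Plan 7: 5 − 0 = 5
  Plan 8: 2 − 3 = -1
  Plan 1: 0 − 5 = -5
Plan 7 has the best Copeland score.

Plan 7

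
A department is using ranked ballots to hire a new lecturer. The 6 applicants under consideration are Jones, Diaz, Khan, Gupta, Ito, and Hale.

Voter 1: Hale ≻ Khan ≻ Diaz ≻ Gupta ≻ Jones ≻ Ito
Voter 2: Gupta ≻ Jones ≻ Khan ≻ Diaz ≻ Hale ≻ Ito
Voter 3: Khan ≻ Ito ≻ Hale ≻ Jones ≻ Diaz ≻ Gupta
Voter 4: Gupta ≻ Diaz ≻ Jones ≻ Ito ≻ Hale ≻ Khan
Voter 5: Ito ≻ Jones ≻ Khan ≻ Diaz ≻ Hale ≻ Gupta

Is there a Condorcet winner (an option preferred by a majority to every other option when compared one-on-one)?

Head-to-head results (5 voters total):
Jones vs Diaz: Jones wins 3–2.
Jones vs Khan: Jones wins 3–2.
Jones vs Gupta: Gupta wins 3–2.
Jones vs Ito: Jones wins 3–2.
Jones vs Hale: Jones wins 3–2.
Diaz vs Khan: Khan wins 4–1.
Diaz vs Gupta: Diaz wins 3–2.
Diaz vs Ito: Diaz wins 3–2.
Diaz vs Hale: Diaz wins 3–2.
Khan vs Gupta: Khan wins 3–2.
Khan vs Ito: Khan wins 3–2.
Khan vs Hale: Khan wins 3–2.
Gupta vs Ito: Gupta wins 3–2.
Gupta vs Hale: Hale wins 3–2.
Ito vs Hale: Ito wins 3–2.
No candidate beats all others: Jones beats Diaz beats Gupta beats Jones, a majority cycle.

No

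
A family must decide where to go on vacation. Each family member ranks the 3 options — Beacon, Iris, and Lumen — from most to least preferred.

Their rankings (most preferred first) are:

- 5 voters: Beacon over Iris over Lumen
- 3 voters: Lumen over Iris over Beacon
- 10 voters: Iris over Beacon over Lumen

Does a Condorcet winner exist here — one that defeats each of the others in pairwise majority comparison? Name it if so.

Head-to-head results (18 voters total):
Beacon vs Iris: Iris wins 13–5.
Beacon vs Lumen: Beacon wins 15–3.
Iris vs Lumen: Iris wins 15–3.
Iris beats each rival — Beacon (13–5), Lumen (15–3) — so Iris is the Condorcet winner.

Iris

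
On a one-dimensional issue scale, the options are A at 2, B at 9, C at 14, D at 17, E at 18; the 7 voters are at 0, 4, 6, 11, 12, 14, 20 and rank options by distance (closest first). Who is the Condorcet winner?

B

With single-peaked preferences on a line, the Condorcet winner is the candidate closest to the median voter.
The median voter (position 11) is closest to B at 9.
Check: B vs C — voters closer to B: 4 of 7.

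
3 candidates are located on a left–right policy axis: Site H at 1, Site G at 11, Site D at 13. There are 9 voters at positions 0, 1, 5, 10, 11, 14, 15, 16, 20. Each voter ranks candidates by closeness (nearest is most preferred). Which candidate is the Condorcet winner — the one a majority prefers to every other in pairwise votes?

With single-peaked preferences on a line, the Condorcet winner is the candidate closest to the median voter.
The median voter (position 11) is closest to Site G at 11.
Check: Site G vs Site H — voters closer to Site G: 6 of 9.

Site G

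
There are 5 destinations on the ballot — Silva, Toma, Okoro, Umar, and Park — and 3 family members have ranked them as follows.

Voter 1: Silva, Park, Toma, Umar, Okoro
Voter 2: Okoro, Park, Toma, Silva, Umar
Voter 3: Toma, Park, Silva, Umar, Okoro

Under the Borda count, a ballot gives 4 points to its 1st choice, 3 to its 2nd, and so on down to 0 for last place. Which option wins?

Park

Borda scores:
  Silva: 4 + 1 + 2 = 7
  Toma: 2 + 2 + 4 = 8
  Okoro: 0 + 4 + 0 = 4
  Umar: 1 + 0 + 1 = 2
  Park: 3 + 3 + 3 = 9
Park has the highest total.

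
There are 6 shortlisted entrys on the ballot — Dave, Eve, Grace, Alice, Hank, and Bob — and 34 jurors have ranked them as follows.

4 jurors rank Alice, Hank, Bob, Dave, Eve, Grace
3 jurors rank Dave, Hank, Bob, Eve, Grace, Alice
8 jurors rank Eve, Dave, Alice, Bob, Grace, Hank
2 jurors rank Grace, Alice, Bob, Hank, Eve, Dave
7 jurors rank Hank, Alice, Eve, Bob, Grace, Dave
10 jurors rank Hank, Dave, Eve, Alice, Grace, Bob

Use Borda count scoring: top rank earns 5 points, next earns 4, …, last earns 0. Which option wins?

Hank

Borda scores:
  Dave: 4·2 + 3·5 + 8·4 + 2·0 + 7·0 + 10·4 = 95
  Eve: 4·1 + 3·2 + 8·5 + 2·1 + 7·3 + 10·3 = 103
  Grace: 4·0 + 3·1 + 8·1 + 2·5 + 7·1 + 10·1 = 38
  Alice: 4·5 + 3·0 + 8·3 + 2·4 + 7·4 + 10·2 = 100
  Hank: 4·4 + 3·4 + 8·0 + 2·2 + 7·5 + 10·5 = 117
  Bob: 4·3 + 3·3 + 8·2 + 2·3 + 7·2 + 10·0 = 57
Hank has the highest total.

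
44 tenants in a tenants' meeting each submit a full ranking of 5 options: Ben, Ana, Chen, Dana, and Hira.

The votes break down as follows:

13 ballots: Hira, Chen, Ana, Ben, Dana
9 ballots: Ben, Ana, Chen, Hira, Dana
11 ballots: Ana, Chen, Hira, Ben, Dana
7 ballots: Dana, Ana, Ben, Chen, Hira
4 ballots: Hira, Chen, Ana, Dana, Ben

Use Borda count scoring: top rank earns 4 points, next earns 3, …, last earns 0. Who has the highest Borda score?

Ana

Borda scores:
  Ben: 13·1 + 9·4 + 11·1 + 7·2 + 4·0 = 74
  Ana: 13·2 + 9·3 + 11·4 + 7·3 + 4·2 = 126
  Chen: 13·3 + 9·2 + 11·3 + 7·1 + 4·3 = 109
  Dana: 13·0 + 9·0 + 11·0 + 7·4 + 4·1 = 32
  Hira: 13·4 + 9·1 + 11·2 + 7·0 + 4·4 = 99
Ana has the highest total.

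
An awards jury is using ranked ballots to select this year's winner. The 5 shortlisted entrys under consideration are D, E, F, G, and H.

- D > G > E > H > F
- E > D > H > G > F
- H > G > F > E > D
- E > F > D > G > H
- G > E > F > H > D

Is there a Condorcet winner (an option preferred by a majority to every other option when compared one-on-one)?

No

Head-to-head results (5 voters total):
D vs E: E wins 4–1.
D vs F: F wins 3–2.
D vs G: D wins 3–2.
D vs H: D wins 3–2.
E vs F: E wins 4–1.
E vs G: G wins 3–2.
E vs H: E wins 4–1.
F vs G: G wins 4–1.
F vs H: H wins 3–2.
G vs H: G wins 3–2.
No candidate beats all others: D beats G beats E beats D, a majority cycle.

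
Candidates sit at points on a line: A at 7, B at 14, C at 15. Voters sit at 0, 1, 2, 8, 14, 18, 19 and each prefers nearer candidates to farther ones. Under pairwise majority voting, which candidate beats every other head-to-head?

With single-peaked preferences on a line, the Condorcet winner is the candidate closest to the median voter.
The median voter (position 8) is closest to A at 7.
Check: A vs B — voters closer to A: 4 of 7.

A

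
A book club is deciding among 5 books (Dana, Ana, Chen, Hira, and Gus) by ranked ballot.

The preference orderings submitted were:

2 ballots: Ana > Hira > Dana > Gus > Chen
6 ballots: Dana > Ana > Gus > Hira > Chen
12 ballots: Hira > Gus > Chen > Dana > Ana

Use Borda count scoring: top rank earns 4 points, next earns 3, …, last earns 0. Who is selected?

Hira

Borda scores:
  Dana: 2·2 + 6·4 + 12·1 = 40
  Ana: 2·4 + 6·3 + 12·0 = 26
  Chen: 2·0 + 6·0 + 12·2 = 24
  Hira: 2·3 + 6·1 + 12·4 = 60
  Gus: 2·1 + 6·2 + 12·3 = 50
Hira has the highest total.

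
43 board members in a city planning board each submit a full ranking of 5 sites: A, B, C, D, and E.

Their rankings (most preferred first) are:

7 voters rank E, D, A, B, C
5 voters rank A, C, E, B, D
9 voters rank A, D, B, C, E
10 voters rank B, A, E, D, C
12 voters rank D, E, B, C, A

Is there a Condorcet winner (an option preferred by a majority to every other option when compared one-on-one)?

No

Head-to-head results (43 voters total):
A vs B: B wins 22–21.
A vs C: A wins 31–12.
A vs D: A wins 24–19.
A vs E: A wins 24–19.
B vs C: B wins 38–5.
B vs D: D wins 28–15.
B vs E: E wins 24–19.
C vs D: D wins 38–5.
C vs E: E wins 29–14.
D vs E: E wins 22–21.
No candidate beats all others: A beats D beats B beats A, a majority cycle.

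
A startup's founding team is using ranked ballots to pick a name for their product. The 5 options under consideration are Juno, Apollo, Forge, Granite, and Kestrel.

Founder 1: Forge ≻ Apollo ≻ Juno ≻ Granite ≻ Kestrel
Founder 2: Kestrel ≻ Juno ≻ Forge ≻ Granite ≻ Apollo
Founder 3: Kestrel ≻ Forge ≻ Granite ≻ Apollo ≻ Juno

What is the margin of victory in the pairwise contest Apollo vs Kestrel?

1

Ballots ranking Apollo above Kestrel: 1.
Ballots ranking Kestrel above Apollo: 2.
Kestrel wins 2–1, a margin of 1.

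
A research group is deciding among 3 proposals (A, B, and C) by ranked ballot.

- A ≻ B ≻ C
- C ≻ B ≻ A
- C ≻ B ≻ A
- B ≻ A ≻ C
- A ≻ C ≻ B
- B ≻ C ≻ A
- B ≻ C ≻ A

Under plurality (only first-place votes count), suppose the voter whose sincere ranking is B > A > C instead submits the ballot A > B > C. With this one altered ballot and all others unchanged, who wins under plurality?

First-place totals with the altered ballot: A 3, B 2, C 2.
The switch changes the winner from B to A.

A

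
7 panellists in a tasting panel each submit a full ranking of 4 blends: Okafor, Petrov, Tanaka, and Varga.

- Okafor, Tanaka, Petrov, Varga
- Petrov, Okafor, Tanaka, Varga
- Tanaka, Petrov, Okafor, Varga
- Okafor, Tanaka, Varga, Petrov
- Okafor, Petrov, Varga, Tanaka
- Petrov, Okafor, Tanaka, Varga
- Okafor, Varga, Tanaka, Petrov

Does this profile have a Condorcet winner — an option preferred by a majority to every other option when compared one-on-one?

Head-to-head results (7 voters total):
Okafor vs Petrov: Okafor wins 4–3.
Okafor vs Tanaka: Okafor wins 6–1.
Okafor vs Varga: Okafor wins 7–0.
Petrov vs Tanaka: Tanaka wins 4–3.
Petrov vs Varga: Petrov wins 5–2.
Tanaka vs Varga: Tanaka wins 5–2.
Okafor beats each rival — Petrov (4–3), Tanaka (6–1), Varga (7–0) — so Okafor is the Condorcet winner.

Yes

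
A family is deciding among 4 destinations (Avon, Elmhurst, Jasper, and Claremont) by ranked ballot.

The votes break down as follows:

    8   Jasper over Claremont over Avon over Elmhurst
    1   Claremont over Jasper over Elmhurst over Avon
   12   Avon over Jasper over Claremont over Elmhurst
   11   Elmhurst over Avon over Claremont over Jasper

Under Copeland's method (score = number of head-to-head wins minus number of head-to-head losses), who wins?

Pairwise results:
  Avon vs Elmhurst: Avon wins 20–12.
  Avon vs Jasper: Avon wins 23–9.
  Avon vs Claremont: Avon wins 23–9.
  Elmhurst vs Jasper: Jasper wins 21–11.
  Elmhurst vs Claremont: Claremont wins 21–11.
  Jasper vs Claremont: Jasper wins 20–12.
Copeland scores (wins − losses):
  Avon: 3 − 0 = 3
  Elmhurst: 0 − 3 = -3
  Jasper: 2 − 1 = 1
  Claremont: 1 − 2 = -1
Avon has the best Copeland score.

Avon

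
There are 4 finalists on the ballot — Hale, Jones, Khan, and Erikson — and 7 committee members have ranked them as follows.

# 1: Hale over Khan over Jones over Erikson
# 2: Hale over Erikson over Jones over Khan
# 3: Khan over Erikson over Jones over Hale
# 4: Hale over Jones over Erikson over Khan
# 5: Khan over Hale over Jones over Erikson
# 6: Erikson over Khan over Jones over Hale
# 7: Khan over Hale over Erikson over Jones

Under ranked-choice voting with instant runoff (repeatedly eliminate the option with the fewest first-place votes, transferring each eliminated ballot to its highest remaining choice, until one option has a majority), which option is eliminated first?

Round 1: Hale 3, Khan 3, Erikson 1, Jones 0. Jones has the fewest and is eliminated.
Round 2: Hale 3, Khan 3, Erikson 1. Erikson has the fewest and is eliminated.
Round 3: Khan 4, Hale 3. Khan has a majority.

Jones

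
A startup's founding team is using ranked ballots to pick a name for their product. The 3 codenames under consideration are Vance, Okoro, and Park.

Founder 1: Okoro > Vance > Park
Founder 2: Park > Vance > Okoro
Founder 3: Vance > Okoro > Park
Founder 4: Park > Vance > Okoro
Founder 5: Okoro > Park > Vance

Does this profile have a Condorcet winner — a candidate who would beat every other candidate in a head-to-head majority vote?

Head-to-head results (5 voters total):
Vance vs Okoro: Vance wins 3–2.
Vance vs Park: Park wins 3–2.
Okoro vs Park: Okoro wins 3–2.
No candidate beats all others: Vance beats Okoro beats Park beats Vance, a majority cycle.

No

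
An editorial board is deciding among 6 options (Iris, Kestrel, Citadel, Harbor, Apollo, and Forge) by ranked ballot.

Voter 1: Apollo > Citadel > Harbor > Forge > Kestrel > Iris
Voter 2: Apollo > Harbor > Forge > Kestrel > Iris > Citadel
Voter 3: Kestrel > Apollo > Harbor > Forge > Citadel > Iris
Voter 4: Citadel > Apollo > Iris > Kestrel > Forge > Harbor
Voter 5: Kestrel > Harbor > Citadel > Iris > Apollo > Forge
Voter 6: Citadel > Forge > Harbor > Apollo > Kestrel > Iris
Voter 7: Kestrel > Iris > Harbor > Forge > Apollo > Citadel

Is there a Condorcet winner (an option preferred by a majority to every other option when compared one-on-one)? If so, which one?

Head-to-head results (7 voters total):
Iris vs Kestrel: Kestrel wins 6–1.
Iris vs Citadel: Citadel wins 5–2.
Iris vs Harbor: Harbor wins 5–2.
Iris vs Apollo: Apollo wins 5–2.
Iris vs Forge: Forge wins 4–3.
Kestrel vs Citadel: Kestrel wins 4–3.
Kestrel vs Harbor: Kestrel wins 4–3.
Kestrel vs Apollo: Apollo wins 4–3.
Kestrel vs Forge: Kestrel wins 4–3.
Citadel vs Harbor: Harbor wins 4–3.
Citadel vs Apollo: Apollo wins 4–3.
Citadel vs Forge: Citadel wins 4–3.
Harbor vs Apollo: Apollo wins 4–3.
Harbor vs Forge: Harbor wins 5–2.
Apollo vs Forge: Apollo wins 5–2.
Apollo beats each rival — Iris (5–2), Kestrel (4–3), Citadel (4–3), Harbor (4–3), Forge (5–2) — so Apollo is the Condorcet winner.

Apollo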